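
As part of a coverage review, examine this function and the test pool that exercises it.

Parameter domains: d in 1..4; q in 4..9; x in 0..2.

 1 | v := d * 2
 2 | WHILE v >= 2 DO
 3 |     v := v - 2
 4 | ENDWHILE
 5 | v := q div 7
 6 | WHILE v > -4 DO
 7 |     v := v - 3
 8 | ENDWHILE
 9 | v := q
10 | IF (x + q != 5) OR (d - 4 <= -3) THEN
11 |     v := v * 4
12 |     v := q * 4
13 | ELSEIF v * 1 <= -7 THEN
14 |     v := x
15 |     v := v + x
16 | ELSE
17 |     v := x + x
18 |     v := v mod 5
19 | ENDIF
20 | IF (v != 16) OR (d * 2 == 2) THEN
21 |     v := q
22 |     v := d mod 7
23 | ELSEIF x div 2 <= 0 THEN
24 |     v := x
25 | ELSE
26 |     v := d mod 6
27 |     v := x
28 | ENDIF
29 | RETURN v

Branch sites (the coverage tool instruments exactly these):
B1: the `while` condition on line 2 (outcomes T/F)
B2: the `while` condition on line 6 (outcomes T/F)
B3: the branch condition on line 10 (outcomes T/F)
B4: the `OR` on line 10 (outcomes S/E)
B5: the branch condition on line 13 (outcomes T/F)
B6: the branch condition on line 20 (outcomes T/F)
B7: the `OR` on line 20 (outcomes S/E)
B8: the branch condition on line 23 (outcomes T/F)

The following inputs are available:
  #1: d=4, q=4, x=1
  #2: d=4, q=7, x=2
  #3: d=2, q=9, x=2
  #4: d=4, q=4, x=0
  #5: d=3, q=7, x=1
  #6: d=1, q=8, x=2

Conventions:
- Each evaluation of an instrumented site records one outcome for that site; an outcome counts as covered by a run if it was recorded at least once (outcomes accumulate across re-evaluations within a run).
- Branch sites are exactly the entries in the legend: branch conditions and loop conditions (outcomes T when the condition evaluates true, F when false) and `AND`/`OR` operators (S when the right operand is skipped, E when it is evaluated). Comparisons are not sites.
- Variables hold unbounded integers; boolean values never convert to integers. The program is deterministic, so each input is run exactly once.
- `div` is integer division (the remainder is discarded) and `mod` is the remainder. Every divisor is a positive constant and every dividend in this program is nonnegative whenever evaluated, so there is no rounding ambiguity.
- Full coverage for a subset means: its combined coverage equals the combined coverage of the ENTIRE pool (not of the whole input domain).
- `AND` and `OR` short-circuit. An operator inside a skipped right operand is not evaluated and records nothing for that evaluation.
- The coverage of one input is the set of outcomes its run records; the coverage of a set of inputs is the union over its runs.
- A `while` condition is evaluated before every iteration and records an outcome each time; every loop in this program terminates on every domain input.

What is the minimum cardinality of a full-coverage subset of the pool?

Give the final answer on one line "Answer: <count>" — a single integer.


test 1 (d=4, q=4, x=1) hits B1=T, B1=F, B2=T, B2=F, B3=F, B4=E, B5=F, B6=T, B7=S
test 2 (d=4, q=7, x=2) hits B1=T, B1=F, B2=T, B2=F, B3=T, B4=S, B6=T, B7=S
test 3 (d=2, q=9, x=2) hits B1=T, B1=F, B2=T, B2=F, B3=T, B4=S, B6=T, B7=S
test 4 (d=4, q=4, x=0) hits B1=T, B1=F, B2=T, B2=F, B3=T, B4=S, B6=F, B7=E, B8=T
test 5 (d=3, q=7, x=1) hits B1=T, B1=F, B2=T, B2=F, B3=T, B4=S, B6=T, B7=S
test 6 (d=1, q=8, x=2) hits B1=T, B1=F, B2=T, B2=F, B3=T, B4=S, B6=T, B7=S
the full pool covers 14 outcomes: B1=T, B1=F, B2=T, B2=F, B3=T, B3=F, B4=S, B4=E, B5=F, B6=T, B6=F, B7=S, B7=E, B8=T
checked all size-1 subsets: none covers 14 outcomes (max 9/14)
at size 2, {1, 4} reaches all 14 outcomes; every lexicographically earlier size-2 subset fails
Answer: 2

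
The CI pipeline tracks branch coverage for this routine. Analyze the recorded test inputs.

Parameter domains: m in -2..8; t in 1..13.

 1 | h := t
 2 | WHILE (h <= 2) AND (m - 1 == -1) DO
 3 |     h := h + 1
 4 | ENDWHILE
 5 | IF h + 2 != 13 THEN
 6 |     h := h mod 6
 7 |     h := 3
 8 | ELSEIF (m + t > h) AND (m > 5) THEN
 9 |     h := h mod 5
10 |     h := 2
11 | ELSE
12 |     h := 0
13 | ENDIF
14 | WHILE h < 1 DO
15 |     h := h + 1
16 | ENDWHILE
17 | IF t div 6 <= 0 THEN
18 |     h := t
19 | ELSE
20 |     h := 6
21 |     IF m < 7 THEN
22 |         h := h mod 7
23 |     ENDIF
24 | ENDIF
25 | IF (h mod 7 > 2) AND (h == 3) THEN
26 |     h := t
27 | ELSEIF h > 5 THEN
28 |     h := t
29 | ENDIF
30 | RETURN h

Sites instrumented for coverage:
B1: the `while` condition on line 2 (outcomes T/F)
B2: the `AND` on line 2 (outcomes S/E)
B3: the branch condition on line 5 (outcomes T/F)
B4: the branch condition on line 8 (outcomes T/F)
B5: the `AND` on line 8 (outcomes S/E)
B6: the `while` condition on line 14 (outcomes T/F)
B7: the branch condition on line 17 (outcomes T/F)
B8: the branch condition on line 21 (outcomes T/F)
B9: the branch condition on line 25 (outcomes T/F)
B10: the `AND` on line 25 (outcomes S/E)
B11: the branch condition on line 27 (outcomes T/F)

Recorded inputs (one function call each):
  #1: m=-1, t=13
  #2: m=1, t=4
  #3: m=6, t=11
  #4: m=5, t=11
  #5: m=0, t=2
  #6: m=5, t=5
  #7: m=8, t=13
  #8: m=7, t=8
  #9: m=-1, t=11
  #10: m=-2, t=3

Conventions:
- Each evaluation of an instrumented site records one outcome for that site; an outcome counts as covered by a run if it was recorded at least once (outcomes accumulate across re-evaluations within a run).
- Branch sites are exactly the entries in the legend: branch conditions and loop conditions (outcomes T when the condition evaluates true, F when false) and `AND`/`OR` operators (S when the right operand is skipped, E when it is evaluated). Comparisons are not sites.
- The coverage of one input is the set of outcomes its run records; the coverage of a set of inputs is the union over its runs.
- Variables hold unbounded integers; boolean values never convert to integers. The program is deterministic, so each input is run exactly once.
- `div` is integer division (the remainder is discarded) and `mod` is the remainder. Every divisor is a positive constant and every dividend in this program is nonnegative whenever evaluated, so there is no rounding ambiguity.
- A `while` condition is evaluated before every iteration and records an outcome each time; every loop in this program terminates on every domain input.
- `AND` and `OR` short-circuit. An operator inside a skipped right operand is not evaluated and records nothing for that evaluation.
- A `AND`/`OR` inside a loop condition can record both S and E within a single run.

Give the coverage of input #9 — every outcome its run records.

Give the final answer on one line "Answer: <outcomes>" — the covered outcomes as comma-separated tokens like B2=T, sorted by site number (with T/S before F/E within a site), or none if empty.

Running input #9 (m=-1, t=11), event by event:
  B2->S, B1->F, B3->F, B5->S, B4->F, B6->T, B6->F, B7->F, B8->T, B10->E
  B9->F, B11->T
distinct outcomes covered: B1=F, B2=S, B3=F, B4=F, B5=S, B6=T, B6=F, B7=F, B8=T, B9=F, B10=E, B11=T

Answer: B1=F, B2=S, B3=F, B4=F, B5=S, B6=T, B6=F, B7=F, B8=T, B9=F, B10=E, B11=T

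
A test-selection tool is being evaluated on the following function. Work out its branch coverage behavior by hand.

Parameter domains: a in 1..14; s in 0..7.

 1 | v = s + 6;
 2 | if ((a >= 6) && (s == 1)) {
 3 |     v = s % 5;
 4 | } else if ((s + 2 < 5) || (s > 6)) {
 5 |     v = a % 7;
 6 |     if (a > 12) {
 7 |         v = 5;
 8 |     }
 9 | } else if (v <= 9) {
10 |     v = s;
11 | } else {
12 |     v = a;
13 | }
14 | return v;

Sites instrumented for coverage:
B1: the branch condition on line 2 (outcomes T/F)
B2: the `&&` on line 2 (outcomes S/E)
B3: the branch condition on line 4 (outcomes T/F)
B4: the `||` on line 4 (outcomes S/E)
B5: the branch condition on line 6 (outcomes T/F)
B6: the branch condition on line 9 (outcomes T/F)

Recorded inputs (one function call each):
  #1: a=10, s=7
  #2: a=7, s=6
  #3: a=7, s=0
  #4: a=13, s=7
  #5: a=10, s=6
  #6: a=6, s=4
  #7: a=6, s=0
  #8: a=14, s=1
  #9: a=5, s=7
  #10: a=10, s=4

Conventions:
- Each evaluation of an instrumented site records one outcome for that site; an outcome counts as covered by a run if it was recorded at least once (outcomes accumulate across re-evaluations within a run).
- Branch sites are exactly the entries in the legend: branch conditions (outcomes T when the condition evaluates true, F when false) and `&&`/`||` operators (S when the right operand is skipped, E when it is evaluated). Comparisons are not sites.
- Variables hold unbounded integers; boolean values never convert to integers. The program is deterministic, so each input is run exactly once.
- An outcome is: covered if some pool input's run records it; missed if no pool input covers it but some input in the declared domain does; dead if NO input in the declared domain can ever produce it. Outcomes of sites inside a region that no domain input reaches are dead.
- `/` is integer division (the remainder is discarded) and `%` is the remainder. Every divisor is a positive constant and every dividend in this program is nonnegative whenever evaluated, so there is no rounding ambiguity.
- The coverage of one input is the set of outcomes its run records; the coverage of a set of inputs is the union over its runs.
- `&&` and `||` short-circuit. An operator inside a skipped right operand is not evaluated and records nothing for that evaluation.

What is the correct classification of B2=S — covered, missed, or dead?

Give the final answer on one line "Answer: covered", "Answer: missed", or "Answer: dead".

B2=S is recorded by pool input(s) 9 -> covered

Answer: covered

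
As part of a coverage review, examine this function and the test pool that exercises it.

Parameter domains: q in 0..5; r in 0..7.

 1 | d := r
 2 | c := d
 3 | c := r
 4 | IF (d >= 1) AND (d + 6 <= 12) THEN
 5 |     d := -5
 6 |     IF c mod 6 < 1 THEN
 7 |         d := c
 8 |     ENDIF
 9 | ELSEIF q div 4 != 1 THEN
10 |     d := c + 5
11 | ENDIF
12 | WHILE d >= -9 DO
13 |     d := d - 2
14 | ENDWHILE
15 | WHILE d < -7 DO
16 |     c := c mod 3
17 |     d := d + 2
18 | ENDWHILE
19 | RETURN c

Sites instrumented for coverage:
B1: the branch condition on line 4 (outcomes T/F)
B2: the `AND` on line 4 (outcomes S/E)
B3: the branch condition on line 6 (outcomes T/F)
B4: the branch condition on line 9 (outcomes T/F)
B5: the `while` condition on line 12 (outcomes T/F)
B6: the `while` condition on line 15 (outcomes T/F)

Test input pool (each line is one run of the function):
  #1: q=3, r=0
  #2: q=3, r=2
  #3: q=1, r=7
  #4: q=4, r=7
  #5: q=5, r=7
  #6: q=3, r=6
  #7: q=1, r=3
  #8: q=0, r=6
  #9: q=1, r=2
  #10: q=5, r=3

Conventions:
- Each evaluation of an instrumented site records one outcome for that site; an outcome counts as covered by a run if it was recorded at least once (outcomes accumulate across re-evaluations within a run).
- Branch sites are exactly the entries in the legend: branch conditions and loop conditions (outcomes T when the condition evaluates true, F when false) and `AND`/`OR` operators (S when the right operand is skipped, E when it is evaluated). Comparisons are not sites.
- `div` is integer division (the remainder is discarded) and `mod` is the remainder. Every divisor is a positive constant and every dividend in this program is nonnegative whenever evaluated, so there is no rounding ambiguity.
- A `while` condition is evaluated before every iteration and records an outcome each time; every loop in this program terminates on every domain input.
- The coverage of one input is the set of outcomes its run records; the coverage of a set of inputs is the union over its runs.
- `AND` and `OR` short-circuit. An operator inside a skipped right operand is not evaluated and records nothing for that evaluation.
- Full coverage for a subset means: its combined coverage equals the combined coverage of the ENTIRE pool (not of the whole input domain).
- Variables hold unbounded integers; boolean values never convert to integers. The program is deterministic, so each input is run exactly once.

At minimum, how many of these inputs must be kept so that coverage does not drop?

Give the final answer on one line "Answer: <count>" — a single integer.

test 1 (q=3, r=0) fires B2->S, B1->F, B4->T, B5->T, B5->T, B5->T, B5->T, B5->T, B5->T, B5->T, B5->T, B5->F, B6->T, B6->T, ...; hits B1=F, B2=S, B4=T, B5=T, B5=F, B6=T, B6=F
test 2 (q=3, r=2) fires B2->E, B1->T, B3->F, B5->T, B5->T, B5->T, B5->F, B6->T, B6->T, B6->F; hits B1=T, B2=E, B3=F, B5=T, B5=F, B6=T, B6=F
test 3 (q=1, r=7) fires B2->E, B1->F, B4->T, B5->T, B5->T, B5->T, B5->T, B5->T, B5->T, B5->T, B5->T, B5->T, B5->T, B5->T, ...; hits B1=F, B2=E, B4=T, B5=T, B5=F, B6=T, B6=F
test 4 (q=4, r=7) fires B2->E, B1->F, B4->F, B5->T, B5->T, B5->T, B5->T, B5->T, B5->T, B5->T, B5->T, B5->T, B5->F, B6->T, ...; hits B1=F, B2=E, B4=F, B5=T, B5=F, B6=T, B6=F
test 5 (q=5, r=7) fires B2->E, B1->F, B4->F, B5->T, B5->T, B5->T, B5->T, B5->T, B5->T, B5->T, B5->T, B5->T, B5->F, B6->T, ...; hits B1=F, B2=E, B4=F, B5=T, B5=F, B6=T, B6=F
test 6 (q=3, r=6) fires B2->E, B1->T, B3->T, B5->T, B5->T, B5->T, B5->T, B5->T, B5->T, B5->T, B5->T, B5->F, B6->T, B6->T, ...; hits B1=T, B2=E, B3=T, B5=T, B5=F, B6=T, B6=F
test 7 (q=1, r=3) fires B2->E, B1->T, B3->F, B5->T, B5->T, B5->T, B5->F, B6->T, B6->T, B6->F; hits B1=T, B2=E, B3=F, B5=T, B5=F, B6=T, B6=F
test 8 (q=0, r=6) fires B2->E, B1->T, B3->T, B5->T, B5->T, B5->T, B5->T, B5->T, B5->T, B5->T, B5->T, B5->F, B6->T, B6->T, ...; hits B1=T, B2=E, B3=T, B5=T, B5=F, B6=T, B6=F
test 9 (q=1, r=2) fires B2->E, B1->T, B3->F, B5->T, B5->T, B5->T, B5->F, B6->T, B6->T, B6->F; hits B1=T, B2=E, B3=F, B5=T, B5=F, B6=T, B6=F
test 10 (q=5, r=3) fires B2->E, B1->T, B3->F, B5->T, B5->T, B5->T, B5->F, B6->T, B6->T, B6->F; hits B1=T, B2=E, B3=F, B5=T, B5=F, B6=T, B6=F
together the pool reaches 12 outcomes: B1=T, B1=F, B2=S, B2=E, B3=T, B3=F, B4=T, B4=F, B5=T, B5=F, B6=T, B6=F
every size-1 subset falls short of the 12 outcomes (best: 7/12)
every size-2 subset falls short of the 12 outcomes (best: 10/12)
every size-3 subset falls short of the 12 outcomes (best: 11/12)
at size 4, {1, 2, 4, 6} reaches all 12 outcomes; every lexicographically earlier size-4 subset fails

Answer: 4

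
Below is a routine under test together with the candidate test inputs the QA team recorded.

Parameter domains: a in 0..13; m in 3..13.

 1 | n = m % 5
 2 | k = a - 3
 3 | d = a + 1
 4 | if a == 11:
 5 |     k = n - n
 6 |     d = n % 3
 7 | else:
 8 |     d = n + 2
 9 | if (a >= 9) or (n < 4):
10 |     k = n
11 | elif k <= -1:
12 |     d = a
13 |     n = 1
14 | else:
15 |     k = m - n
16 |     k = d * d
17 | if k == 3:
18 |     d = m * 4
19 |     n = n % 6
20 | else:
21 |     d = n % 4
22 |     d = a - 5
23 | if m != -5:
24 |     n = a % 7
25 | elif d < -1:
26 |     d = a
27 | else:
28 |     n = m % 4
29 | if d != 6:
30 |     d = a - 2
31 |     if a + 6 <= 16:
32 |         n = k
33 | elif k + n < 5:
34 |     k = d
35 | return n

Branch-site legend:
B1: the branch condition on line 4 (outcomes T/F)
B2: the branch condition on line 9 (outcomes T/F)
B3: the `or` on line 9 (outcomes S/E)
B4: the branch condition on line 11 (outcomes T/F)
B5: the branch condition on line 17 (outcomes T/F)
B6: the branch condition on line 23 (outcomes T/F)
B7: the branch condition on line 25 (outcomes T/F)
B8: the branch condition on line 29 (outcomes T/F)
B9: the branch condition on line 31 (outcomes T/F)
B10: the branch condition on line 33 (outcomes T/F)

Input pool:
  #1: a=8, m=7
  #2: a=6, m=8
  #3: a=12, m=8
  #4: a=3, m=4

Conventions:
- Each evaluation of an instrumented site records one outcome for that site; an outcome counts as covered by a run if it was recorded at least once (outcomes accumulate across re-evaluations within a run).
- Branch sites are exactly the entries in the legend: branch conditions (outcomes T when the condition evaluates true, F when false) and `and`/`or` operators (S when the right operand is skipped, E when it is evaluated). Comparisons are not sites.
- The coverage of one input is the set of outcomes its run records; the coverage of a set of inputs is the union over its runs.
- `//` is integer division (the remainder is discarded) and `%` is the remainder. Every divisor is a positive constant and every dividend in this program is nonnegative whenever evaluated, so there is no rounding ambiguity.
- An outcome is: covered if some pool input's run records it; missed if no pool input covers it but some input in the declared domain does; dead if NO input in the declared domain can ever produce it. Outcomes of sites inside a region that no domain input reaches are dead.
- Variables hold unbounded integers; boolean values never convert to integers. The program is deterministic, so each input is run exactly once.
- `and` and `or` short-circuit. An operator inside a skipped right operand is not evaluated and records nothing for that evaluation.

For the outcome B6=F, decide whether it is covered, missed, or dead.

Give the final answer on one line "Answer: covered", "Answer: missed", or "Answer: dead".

no pool input records B6=F
checking all 154 inputs in the declared domain: B6=F is never recorded -> dead

Answer: dead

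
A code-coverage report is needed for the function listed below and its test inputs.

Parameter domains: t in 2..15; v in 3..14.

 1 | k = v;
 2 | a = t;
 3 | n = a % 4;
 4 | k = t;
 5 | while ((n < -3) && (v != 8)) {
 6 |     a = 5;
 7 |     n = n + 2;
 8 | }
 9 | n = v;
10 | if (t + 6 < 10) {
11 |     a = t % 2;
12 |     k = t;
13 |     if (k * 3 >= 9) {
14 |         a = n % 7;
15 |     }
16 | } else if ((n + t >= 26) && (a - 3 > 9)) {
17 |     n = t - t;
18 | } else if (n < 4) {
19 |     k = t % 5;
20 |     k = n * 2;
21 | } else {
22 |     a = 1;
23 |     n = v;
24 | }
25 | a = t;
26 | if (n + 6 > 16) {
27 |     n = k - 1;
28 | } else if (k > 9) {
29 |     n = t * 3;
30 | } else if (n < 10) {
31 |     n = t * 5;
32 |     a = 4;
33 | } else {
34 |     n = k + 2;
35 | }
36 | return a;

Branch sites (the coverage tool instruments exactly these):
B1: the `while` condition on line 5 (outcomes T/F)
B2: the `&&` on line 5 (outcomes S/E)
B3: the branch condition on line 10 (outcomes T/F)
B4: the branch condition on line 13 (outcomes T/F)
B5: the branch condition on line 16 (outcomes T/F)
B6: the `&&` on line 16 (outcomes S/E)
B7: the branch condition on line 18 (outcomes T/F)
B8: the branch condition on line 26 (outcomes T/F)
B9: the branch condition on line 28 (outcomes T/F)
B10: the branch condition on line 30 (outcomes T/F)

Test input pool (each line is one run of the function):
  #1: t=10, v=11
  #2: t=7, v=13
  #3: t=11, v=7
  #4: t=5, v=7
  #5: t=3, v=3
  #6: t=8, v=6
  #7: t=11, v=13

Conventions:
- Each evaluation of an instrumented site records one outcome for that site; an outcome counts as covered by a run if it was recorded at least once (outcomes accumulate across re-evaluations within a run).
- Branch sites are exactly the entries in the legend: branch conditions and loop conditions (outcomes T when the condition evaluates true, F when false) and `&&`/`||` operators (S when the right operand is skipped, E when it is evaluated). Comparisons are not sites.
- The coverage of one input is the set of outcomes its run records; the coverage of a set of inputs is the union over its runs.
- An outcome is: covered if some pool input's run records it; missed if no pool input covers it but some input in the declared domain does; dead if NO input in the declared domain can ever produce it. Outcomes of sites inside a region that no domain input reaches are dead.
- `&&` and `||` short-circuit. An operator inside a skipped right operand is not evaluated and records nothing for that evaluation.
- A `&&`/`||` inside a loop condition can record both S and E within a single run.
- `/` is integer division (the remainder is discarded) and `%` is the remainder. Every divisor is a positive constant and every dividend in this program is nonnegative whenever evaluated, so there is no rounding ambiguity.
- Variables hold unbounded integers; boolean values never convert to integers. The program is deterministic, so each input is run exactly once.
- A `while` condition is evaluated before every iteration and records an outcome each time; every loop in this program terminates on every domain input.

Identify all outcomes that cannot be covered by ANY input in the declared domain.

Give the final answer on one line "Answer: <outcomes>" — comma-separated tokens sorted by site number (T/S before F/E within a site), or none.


exhaustive pass over the 168-input domain:
  B1=T: never recorded by any domain input -> dead
  B2=E: never recorded by any domain input -> dead
  reachable outcomes have witnesses, e.g. B1=F (e.g. t=2, v=3), B2=S (e.g. t=2, v=3), B3=T (e.g. t=2, v=3), B3=F (e.g. t=4, v=3)
Answer: B1=T, B2=E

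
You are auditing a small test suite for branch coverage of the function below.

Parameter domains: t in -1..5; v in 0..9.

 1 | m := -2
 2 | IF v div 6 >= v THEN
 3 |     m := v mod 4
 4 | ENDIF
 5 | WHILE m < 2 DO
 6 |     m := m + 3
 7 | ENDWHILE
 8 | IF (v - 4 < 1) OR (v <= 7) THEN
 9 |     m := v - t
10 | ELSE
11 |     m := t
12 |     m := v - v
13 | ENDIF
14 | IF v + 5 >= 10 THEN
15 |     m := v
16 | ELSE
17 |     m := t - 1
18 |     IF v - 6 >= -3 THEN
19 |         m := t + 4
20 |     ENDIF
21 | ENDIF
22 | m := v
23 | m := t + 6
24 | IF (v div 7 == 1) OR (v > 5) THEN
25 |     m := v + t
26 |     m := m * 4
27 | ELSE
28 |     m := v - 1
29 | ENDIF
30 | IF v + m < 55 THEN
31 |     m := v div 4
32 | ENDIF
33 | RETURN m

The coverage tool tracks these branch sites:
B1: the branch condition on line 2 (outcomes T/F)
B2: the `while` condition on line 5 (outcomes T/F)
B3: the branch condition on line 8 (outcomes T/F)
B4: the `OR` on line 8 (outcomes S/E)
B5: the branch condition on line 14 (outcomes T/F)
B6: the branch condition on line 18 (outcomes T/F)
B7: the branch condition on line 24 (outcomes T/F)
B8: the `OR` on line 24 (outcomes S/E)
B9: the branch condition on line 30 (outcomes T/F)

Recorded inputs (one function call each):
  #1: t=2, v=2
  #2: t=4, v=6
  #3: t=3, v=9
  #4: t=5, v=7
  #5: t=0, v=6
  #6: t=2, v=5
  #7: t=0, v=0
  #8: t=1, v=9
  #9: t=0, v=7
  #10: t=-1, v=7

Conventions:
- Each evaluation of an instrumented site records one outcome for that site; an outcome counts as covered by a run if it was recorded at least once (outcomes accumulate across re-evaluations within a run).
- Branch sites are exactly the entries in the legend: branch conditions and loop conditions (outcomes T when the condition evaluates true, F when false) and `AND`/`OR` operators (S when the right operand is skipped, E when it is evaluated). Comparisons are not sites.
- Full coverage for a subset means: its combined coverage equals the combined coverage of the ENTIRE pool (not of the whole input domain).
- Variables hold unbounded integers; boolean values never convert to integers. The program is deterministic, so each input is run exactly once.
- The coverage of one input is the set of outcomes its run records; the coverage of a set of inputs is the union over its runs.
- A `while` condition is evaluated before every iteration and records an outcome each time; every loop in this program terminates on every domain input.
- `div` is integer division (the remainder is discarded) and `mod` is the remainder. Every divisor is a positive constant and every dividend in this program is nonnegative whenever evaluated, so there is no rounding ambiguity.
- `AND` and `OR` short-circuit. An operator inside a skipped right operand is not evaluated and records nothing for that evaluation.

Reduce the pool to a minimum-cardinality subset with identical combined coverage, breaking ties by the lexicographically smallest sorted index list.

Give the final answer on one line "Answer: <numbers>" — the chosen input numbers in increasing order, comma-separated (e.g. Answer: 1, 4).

input #1, t=2, v=2: events B1->F, B2->T, B2->T, B2->F, B4->S, B3->T, B5->F, B6->F, B8->E, B7->F, B9->T; outcomes B1=F, B2=T, B2=F, B3=T, B4=S, B5=F, B6=F, B7=F, B8=E, B9=T
input #2, t=4, v=6: events B1->F, B2->T, B2->T, B2->F, B4->E, B3->T, B5->T, B8->E, B7->T, B9->T; outcomes B1=F, B2=T, B2=F, B3=T, B4=E, B5=T, B7=T, B8=E, B9=T
input #3, t=3, v=9: events B1->F, B2->T, B2->T, B2->F, B4->E, B3->F, B5->T, B8->S, B7->T, B9->F; outcomes B1=F, B2=T, B2=F, B3=F, B4=E, B5=T, B7=T, B8=S, B9=F
input #4, t=5, v=7: events B1->F, B2->T, B2->T, B2->F, B4->E, B3->T, B5->T, B8->S, B7->T, B9->F; outcomes B1=F, B2=T, B2=F, B3=T, B4=E, B5=T, B7=T, B8=S, B9=F
input #5, t=0, v=6: events B1->F, B2->T, B2->T, B2->F, B4->E, B3->T, B5->T, B8->E, B7->T, B9->T; outcomes B1=F, B2=T, B2=F, B3=T, B4=E, B5=T, B7=T, B8=E, B9=T
input #6, t=2, v=5: events B1->F, B2->T, B2->T, B2->F, B4->E, B3->T, B5->T, B8->E, B7->F, B9->T; outcomes B1=F, B2=T, B2=F, B3=T, B4=E, B5=T, B7=F, B8=E, B9=T
input #7, t=0, v=0: events B1->T, B2->T, B2->F, B4->S, B3->T, B5->F, B6->F, B8->E, B7->F, B9->T; outcomes B1=T, B2=T, B2=F, B3=T, B4=S, B5=F, B6=F, B7=F, B8=E, B9=T
input #8, t=1, v=9: events B1->F, B2->T, B2->T, B2->F, B4->E, B3->F, B5->T, B8->S, B7->T, B9->T; outcomes B1=F, B2=T, B2=F, B3=F, B4=E, B5=T, B7=T, B8=S, B9=T
input #9, t=0, v=7: events B1->F, B2->T, B2->T, B2->F, B4->E, B3->T, B5->T, B8->S, B7->T, B9->T; outcomes B1=F, B2=T, B2=F, B3=T, B4=E, B5=T, B7=T, B8=S, B9=T
input #10, t=-1, v=7: events B1->F, B2->T, B2->T, B2->F, B4->E, B3->T, B5->T, B8->S, B7->T, B9->T; outcomes B1=F, B2=T, B2=F, B3=T, B4=E, B5=T, B7=T, B8=S, B9=T
the full pool covers 17 outcomes: B1=T, B1=F, B2=T, B2=F, B3=T, B3=F, B4=S, B4=E, B5=T, B5=F, B6=F, B7=T, B7=F, B8=S, B8=E, B9=T, B9=F
checked all size-1 subsets: none covers 17 outcomes (max 10/17)
size 2: inputs {3, 7} cover all 17 outcomes, and no lexicographically smaller subset of this size does

Answer: 3, 7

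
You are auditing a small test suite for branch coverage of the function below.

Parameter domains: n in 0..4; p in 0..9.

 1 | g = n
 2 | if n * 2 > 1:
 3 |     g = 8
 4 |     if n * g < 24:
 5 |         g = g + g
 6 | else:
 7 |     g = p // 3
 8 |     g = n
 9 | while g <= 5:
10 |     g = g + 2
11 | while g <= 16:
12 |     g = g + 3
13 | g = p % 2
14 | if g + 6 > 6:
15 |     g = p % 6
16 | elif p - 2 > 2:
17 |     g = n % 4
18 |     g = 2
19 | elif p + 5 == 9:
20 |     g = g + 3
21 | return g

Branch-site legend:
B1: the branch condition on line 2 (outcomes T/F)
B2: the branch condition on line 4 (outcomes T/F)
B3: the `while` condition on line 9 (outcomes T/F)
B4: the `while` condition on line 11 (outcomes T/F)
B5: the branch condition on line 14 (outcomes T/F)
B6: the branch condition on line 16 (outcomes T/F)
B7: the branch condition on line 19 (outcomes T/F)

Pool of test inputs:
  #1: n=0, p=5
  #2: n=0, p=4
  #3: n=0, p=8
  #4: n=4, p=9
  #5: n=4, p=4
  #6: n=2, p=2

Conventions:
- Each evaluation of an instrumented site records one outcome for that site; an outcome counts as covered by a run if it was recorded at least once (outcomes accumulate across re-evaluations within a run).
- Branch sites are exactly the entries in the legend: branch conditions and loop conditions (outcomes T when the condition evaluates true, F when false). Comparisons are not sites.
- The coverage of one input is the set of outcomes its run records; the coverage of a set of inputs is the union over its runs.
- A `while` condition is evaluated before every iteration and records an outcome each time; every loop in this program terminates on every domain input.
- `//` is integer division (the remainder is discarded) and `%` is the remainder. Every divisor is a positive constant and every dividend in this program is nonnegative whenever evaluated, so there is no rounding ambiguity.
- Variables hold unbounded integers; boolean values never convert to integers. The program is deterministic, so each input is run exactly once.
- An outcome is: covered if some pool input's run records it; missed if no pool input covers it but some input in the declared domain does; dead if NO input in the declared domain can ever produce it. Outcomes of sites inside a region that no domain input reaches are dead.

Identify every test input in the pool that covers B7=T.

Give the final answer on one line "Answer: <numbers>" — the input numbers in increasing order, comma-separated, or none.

input #1 (n=0, p=5): does not produce B7=T
input #2 (n=0, p=4): produces B7=T
input #3 (n=0, p=8): does not produce B7=T
input #4 (n=4, p=9): does not produce B7=T
input #5 (n=4, p=4): produces B7=T
input #6 (n=2, p=2): does not produce B7=T

Answer: 2, 5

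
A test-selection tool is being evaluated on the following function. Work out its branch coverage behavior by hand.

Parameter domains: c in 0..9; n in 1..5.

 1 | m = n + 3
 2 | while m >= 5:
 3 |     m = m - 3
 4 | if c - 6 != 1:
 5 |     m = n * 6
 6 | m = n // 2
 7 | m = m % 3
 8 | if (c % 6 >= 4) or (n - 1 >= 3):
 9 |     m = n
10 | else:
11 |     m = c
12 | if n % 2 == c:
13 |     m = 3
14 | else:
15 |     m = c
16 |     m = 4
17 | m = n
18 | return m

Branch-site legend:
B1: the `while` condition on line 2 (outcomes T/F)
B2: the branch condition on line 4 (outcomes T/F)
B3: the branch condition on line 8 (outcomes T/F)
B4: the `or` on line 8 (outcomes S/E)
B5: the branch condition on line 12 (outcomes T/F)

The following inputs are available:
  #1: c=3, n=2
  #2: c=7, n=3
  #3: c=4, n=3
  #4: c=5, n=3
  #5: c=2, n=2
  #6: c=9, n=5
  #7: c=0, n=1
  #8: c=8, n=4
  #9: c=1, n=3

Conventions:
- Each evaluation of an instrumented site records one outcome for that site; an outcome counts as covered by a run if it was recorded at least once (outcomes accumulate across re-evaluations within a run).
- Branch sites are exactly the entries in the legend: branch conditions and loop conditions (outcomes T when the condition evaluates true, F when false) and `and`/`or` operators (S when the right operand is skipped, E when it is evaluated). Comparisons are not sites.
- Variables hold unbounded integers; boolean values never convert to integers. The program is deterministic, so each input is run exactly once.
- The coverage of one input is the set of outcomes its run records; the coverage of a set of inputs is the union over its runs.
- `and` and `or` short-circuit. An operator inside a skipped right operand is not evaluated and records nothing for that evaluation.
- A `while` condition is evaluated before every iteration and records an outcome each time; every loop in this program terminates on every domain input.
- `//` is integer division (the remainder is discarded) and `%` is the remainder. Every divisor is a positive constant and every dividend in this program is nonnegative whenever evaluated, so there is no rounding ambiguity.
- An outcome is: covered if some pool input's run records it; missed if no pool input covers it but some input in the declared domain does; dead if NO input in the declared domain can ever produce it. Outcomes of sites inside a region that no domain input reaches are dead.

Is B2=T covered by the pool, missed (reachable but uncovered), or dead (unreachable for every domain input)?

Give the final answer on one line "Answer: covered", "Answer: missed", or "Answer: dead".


B2=T is recorded by pool input(s) 1, 3, 4, 5, 6, 7, 8, 9 -> covered
Answer: covered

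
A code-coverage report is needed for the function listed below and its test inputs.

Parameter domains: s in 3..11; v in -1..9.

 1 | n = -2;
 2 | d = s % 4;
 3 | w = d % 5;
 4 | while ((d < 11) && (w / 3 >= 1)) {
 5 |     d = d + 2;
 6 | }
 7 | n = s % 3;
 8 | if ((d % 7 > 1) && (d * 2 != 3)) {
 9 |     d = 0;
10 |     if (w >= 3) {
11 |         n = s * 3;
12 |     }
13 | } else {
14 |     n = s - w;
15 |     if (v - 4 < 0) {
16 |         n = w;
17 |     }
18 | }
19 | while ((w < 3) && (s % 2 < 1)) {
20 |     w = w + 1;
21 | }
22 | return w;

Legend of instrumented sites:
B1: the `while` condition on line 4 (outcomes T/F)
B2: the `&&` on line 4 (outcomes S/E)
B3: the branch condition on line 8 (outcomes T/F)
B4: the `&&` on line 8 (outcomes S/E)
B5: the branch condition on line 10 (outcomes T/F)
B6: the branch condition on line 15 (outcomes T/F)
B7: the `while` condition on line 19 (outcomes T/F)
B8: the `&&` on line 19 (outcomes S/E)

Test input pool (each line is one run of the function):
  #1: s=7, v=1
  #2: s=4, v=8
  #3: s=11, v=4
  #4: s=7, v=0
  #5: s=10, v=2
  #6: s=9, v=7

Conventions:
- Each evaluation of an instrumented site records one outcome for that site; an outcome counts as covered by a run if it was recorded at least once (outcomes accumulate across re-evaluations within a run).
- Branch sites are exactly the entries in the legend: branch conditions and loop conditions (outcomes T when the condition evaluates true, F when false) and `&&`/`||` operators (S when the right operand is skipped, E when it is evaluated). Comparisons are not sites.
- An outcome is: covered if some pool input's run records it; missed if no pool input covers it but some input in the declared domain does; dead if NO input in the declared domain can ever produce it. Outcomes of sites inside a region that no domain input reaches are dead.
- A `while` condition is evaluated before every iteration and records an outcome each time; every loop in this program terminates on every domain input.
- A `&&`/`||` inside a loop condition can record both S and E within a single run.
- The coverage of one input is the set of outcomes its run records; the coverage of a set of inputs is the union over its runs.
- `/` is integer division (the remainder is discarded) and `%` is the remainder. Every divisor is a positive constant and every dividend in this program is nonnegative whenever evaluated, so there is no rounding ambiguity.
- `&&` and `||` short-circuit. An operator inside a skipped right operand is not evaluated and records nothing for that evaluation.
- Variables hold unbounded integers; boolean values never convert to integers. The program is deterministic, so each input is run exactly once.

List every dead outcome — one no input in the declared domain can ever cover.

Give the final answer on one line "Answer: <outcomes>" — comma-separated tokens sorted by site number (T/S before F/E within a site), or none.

running all 99 domain inputs and tallying outcomes:
  reachable outcomes have witnesses, e.g. B1=T (e.g. s=3, v=-1), B1=F (e.g. s=3, v=-1), B2=S (e.g. s=3, v=-1), B2=E (e.g. s=3, v=-1)

Answer: none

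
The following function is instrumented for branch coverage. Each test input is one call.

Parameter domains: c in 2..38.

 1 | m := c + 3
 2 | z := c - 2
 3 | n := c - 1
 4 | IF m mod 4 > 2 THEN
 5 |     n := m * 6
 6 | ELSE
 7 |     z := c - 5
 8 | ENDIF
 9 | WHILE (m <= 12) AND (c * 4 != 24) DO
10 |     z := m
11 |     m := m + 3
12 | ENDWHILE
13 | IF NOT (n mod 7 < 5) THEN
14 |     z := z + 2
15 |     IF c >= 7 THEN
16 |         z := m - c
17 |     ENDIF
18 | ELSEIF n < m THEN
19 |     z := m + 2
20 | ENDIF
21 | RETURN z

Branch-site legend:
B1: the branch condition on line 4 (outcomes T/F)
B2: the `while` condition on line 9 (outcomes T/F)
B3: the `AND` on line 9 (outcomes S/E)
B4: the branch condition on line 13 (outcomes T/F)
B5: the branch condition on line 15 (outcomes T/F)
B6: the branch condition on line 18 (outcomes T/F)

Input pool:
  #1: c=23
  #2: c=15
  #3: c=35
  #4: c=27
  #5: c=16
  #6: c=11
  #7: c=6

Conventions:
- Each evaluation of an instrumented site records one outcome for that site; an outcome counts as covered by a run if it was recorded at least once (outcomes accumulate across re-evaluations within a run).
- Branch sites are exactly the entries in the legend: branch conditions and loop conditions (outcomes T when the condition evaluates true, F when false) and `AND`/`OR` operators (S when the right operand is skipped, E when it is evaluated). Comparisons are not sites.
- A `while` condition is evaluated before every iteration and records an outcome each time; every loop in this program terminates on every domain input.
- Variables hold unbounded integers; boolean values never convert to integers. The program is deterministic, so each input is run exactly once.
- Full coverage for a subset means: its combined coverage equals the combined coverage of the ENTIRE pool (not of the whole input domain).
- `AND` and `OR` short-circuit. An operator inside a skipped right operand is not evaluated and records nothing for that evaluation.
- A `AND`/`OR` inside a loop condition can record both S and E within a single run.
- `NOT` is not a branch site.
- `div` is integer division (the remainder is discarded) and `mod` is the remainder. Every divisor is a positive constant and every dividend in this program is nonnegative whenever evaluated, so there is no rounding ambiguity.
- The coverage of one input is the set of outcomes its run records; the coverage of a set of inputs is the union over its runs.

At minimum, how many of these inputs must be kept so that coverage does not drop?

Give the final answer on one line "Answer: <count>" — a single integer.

test 1 (c=23) hits B1=F, B2=F, B3=S, B4=F, B6=T
test 2 (c=15) hits B1=F, B2=F, B3=S, B4=F, B6=T
test 3 (c=35) hits B1=F, B2=F, B3=S, B4=T, B5=T
test 4 (c=27) hits B1=F, B2=F, B3=S, B4=T, B5=T
test 5 (c=16) hits B1=T, B2=F, B3=S, B4=F, B6=F
test 6 (c=11) hits B1=F, B2=F, B3=S, B4=F, B6=T
test 7 (c=6) hits B1=F, B2=F, B3=E, B4=T, B5=F
pool-wide coverage (11 outcomes): B1=T, B1=F, B2=F, B3=S, B3=E, B4=T, B4=F, B5=T, B5=F, B6=T, B6=F
size 1 is not enough: best union over all size-1 subsets is 5/11
size 2 is not enough: best union over all size-2 subsets is 9/11
size 3 is not enough: best union over all size-3 subsets is 10/11
inputs {1, 3, 5, 7} (size 4) cover everything; no size-4 subset with a lexicographically smaller index list covers all 11

Answer: 4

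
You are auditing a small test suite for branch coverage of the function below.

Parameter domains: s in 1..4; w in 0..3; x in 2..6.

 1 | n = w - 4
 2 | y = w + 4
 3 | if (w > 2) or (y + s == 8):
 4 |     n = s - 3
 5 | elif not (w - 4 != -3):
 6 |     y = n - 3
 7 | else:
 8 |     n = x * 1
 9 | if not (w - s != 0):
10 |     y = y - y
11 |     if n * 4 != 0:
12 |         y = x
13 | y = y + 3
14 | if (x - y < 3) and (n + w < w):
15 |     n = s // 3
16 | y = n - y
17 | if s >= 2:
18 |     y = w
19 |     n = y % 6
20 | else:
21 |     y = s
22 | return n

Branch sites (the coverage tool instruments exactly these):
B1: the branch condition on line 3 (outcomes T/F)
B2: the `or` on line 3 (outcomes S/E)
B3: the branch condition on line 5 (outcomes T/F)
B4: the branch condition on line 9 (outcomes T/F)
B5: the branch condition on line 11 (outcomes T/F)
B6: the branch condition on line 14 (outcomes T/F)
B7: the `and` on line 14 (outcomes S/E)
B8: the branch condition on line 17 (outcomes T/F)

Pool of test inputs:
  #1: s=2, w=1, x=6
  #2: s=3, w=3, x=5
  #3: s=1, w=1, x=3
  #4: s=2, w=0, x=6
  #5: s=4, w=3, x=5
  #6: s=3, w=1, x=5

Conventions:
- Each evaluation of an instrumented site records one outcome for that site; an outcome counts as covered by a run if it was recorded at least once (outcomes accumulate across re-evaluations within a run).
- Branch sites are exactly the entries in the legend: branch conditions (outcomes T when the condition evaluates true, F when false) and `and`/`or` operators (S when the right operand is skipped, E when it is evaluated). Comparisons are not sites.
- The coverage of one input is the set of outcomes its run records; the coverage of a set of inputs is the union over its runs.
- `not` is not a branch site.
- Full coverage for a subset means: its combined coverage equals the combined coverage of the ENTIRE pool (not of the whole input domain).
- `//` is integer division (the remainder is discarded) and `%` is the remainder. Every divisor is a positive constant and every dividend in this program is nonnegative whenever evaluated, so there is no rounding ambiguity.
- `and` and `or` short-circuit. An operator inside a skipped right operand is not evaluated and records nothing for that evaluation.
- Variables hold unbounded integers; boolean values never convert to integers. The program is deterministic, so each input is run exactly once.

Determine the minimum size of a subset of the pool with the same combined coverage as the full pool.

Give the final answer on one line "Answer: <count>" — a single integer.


input #1 (s=2, w=1, x=6): events B2->E, B1->F, B3->T, B4->F, B7->S, B6->F, B8->T; covers B1=F, B2=E, B3=T, B4=F, B6=F, B7=S, B8=T
input #2 (s=3, w=3, x=5): events B2->S, B1->T, B4->T, B5->F, B7->E, B6->F, B8->T; covers B1=T, B2=S, B4=T, B5=F, B6=F, B7=E, B8=T
input #3 (s=1, w=1, x=3): events B2->E, B1->F, B3->T, B4->T, B5->T, B7->E, B6->T, B8->F; covers B1=F, B2=E, B3=T, B4=T, B5=T, B6=T, B7=E, B8=F
input #4 (s=2, w=0, x=6): events B2->E, B1->F, B3->F, B4->F, B7->E, B6->F, B8->T; covers B1=F, B2=E, B3=F, B4=F, B6=F, B7=E, B8=T
input #5 (s=4, w=3, x=5): events B2->S, B1->T, B4->F, B7->E, B6->F, B8->T; covers B1=T, B2=S, B4=F, B6=F, B7=E, B8=T
input #6 (s=3, w=1, x=5): events B2->E, B1->T, B4->F, B7->E, B6->F, B8->T; covers B1=T, B2=E, B4=F, B6=F, B7=E, B8=T
pool-wide coverage (16 outcomes): B1=T, B1=F, B2=S, B2=E, B3=T, B3=F, B4=T, B4=F, B5=T, B5=F, B6=T, B6=F, B7=S, B7=E, B8=T, B8=F
checked all size-1 subsets: none covers 16 outcomes (max 8/16)
checked all size-2 subsets: none covers 16 outcomes (max 13/16)
checked all size-3 subsets: none covers 16 outcomes (max 15/16)
the canonical winner is {1, 2, 3, 4}: size 4, full 16-outcome coverage, earliest index list among size-4 covers
Answer: 4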